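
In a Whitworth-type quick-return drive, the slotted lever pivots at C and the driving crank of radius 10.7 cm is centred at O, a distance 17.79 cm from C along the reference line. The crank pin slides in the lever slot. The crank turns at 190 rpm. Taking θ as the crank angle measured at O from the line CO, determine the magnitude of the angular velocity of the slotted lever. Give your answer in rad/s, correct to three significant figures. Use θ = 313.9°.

ω = 19.9 rad/s (from 190 rpm).
Crank pin A relative to C: A = (d + r cosθ, r sinθ); lever angle φ = atan2(r sinθ, d + r cosθ).
Differentiating tanφ: φ̇ = rω(d cosθ + r)/(d² + r² + 2dr cosθ).
d² + r² + 2dr cosθ = |CA|² = 0.0694956 m²;  d cosθ + r = +0.23036 m.
|ω_lever| = |0.107·19.9·+0.23036| / 0.0694956 = 7.0568 rad/s.

7.06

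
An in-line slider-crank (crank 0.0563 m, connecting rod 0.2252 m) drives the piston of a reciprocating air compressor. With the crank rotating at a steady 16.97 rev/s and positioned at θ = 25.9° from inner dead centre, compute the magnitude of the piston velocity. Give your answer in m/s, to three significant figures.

3.22

ω = 2π·17 = 106.6 rad/s
For an in-line slider-crank, x = r cosθ + √(L² − r² sin²θ), so v = −rω sinθ·[1 + r cosθ/√(L² − r² sin²θ)].
With r = 0.0563 m, L = 0.2252 m, θ = 25.9°: √(L² − r² sin²θ) = 0.22385 m.
v = −0.0563·106.6·0.43680·[1 + 0.0563·0.89956/0.22385] = -3.2154 m/s.
|v| = 3.2154 m/s.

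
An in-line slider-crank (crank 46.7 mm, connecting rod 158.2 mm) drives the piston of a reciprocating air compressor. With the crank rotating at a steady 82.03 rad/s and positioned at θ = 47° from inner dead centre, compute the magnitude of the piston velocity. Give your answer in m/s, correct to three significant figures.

3.38

ω = 82.03 rad/s
For an in-line slider-crank, x = r cosθ + √(L² − r² sin²θ), so v = −rω sinθ·[1 + r cosθ/√(L² − r² sin²θ)].
With r = 0.0467 m, L = 0.1582 m, θ = 47°: √(L² − r² sin²θ) = 0.15447 m.
v = −0.0467·82.03·0.73135·[1 + 0.0467·0.68200/0.15447] = -3.3793 m/s.
|v| = 3.3793 m/s.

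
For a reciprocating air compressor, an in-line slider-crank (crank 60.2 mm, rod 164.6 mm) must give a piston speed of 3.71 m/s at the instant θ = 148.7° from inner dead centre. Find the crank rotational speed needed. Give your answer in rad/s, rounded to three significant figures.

174

For an in-line slider-crank, |v_piston| = rω|sinθ|·[1 + r cosθ/√(L² − r² sin²θ)].
With r = 0.0602 m, L = 0.1646 m, θ = 148.7°: the bracketed kinematic factor |dx/dθ| = 0.02132 m.
ω = v/|dx/dθ| = 3.71/0.02132 = 174.01 rad/s.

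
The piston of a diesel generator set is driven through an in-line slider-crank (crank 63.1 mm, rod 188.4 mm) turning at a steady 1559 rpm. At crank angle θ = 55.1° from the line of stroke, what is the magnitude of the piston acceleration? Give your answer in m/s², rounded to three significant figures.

ω = 2π·1559/60 = 163.3 rad/s
x(θ) = r cosθ + √(L² − r² sin²θ); with ω constant, a = ω²·d²x/dθ².
d²x/dθ² = −r cosθ − r²(cos2θ)/√u − r⁴ sin²2θ/(4u^{3/2}),  u = L² − r² sin²θ = 0.0328163 m².
Substituting r = 0.0631 m, L = 0.1884 m, θ = 55.1°: d²x/dθ² = -0.0291 m.
a = ω²·d²x/dθ² = (163.3)²·(-0.0291) = -775.61 m/s²;  |a| = 775.61 m/s².

776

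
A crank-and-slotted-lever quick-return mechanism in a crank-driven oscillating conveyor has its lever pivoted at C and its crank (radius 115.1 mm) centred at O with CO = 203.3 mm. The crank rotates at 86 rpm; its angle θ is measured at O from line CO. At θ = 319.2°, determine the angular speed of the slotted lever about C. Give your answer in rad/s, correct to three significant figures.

3.10

ω = 9.006 rad/s (from 86 rpm).
Crank pin A relative to C: A = (d + r cosθ, r sinθ); lever angle φ = atan2(r sinθ, d + r cosθ).
Differentiating tanφ: φ̇ = rω(d cosθ + r)/(d² + r² + 2dr cosθ).
d² + r² + 2dr cosθ = |CA|² = 0.090006 m²;  d cosθ + r = +0.269 m.
|ω_lever| = |0.1151·9.006·+0.269| / 0.090006 = 3.098 rad/s.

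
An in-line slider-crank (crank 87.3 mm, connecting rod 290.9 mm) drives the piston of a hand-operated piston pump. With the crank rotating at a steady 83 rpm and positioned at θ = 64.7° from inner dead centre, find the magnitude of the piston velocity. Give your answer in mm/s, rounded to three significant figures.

777

ω = 2π·83/60 = 8.692 rad/s
For an in-line slider-crank, x = r cosθ + √(L² − r² sin²θ), so v = −rω sinθ·[1 + r cosθ/√(L² − r² sin²θ)].
With r = 0.0873 m, L = 0.2909 m, θ = 64.7°: √(L² − r² sin²θ) = 0.27999 m.
v = −0.0873·8.692·0.90408·[1 + 0.0873·0.42736/0.27999] = -0.77742 m/s.
|v| = 0.77742 m/s = 777.42 mm/s.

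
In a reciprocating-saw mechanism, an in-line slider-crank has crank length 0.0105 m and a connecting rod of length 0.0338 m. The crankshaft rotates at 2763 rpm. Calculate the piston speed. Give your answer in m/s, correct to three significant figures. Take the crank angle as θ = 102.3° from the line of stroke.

ω = 2π·2763/60 = 289.3 rad/s
For an in-line slider-crank, x = r cosθ + √(L² − r² sin²θ), so v = −rω sinθ·[1 + r cosθ/√(L² − r² sin²θ)].
With r = 0.0105 m, L = 0.0338 m, θ = 102.3°: √(L² − r² sin²θ) = 0.032205 m.
v = −0.0105·289.3·0.97705·[1 + 0.0105·-0.21303/0.032205] = -2.7622 m/s.
|v| = 2.7622 m/s.

2.76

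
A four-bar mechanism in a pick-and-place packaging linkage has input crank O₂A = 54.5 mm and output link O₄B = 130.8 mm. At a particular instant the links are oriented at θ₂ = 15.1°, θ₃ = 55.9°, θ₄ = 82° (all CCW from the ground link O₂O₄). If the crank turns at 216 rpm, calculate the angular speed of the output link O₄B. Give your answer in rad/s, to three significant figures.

14.0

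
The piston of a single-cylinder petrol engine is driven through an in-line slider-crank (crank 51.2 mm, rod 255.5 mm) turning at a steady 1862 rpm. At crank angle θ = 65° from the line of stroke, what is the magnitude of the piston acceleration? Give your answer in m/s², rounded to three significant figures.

ω = 2π·1862/60 = 195 rad/s
x(θ) = r cosθ + √(L² − r² sin²θ); with ω constant, a = ω²·d²x/dθ².
d²x/dθ² = −r cosθ − r²(cos2θ)/√u − r⁴ sin²2θ/(4u^{3/2}),  u = L² − r² sin²θ = 0.063127 m².
Substituting r = 0.0512 m, L = 0.2555 m, θ = 65°: d²x/dθ² = -0.014995 m.
a = ω²·d²x/dθ² = (195)²·(-0.014995) = -570.12 m/s²;  |a| = 570.12 m/s².

570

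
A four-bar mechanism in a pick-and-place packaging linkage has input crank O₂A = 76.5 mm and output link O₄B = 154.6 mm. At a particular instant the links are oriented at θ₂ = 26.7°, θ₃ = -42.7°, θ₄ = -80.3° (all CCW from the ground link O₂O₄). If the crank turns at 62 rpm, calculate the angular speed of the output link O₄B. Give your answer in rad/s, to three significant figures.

ω₂ = 6.493 rad/s (from 62 rpm).
Differentiating the loop-closure r₂e^{iθ₂}+r₃e^{iθ₃}=r₁+r₄e^{iθ₄} gives r₂ω₂e^{iθ₂}+r₃ω₃e^{iθ₃}=r₄ω₄e^{iθ₄}.
Eliminating the other unknown: ω₄ = r₂ω₂ sin(θ₂−θ₃) / [r₄ sin(θ₄−θ₃)].
Numerator sine = +0.93606; denominator sine = -0.61015.
Result = 0.0765·6.493·(+0.93606) / (0.1546·(-0.61015)) = -4.9288 rad/s; magnitude 4.9288 rad/s.

4.93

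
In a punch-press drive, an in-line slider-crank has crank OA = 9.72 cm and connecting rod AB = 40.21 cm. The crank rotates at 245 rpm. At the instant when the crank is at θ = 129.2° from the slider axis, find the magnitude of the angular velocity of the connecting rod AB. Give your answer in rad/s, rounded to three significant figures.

ω = 25.66 rad/s (converted from 245 rpm).
The rod makes angle φ with the slider axis where L sinφ = r sinθ; differentiating, L cosφ·φ̇ = r ω cosθ.
L cosφ = √(L² − r² sin²θ) = 0.39498 m.
|ω_rod| = r ω |cosθ| / √(L² − r² sin²θ) = 0.0972·25.66·0.63203/0.39498 = 3.9904 rad/s.

3.99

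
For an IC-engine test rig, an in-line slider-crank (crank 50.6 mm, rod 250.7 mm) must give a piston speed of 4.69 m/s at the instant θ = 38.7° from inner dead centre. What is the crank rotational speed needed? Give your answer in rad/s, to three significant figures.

For an in-line slider-crank, |v_piston| = rω|sinθ|·[1 + r cosθ/√(L² − r² sin²θ)].
With r = 0.0506 m, L = 0.2507 m, θ = 38.7°: the bracketed kinematic factor |dx/dθ| = 0.036661 m.
ω = v/|dx/dθ| = 4.69/0.036661 = 127.93 rad/s.

128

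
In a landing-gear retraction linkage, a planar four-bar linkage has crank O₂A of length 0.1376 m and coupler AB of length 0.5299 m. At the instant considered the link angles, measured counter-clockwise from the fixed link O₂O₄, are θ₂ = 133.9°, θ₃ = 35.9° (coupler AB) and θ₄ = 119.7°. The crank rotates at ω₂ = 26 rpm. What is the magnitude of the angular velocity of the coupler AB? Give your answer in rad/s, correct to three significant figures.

0.174

ω₂ = 2.723 rad/s (from 26 rpm).
Differentiating the loop-closure r₂e^{iθ₂}+r₃e^{iθ₃}=r₁+r₄e^{iθ₄} gives r₂ω₂e^{iθ₂}+r₃ω₃e^{iθ₃}=r₄ω₄e^{iθ₄}.
Eliminating the other unknown: ω₃ = r₂ω₂ sin(θ₄−θ₂) / [r₃ sin(θ₃−θ₄)].
Numerator sine = -0.24531; denominator sine = -0.99415.
Result = 0.1376·2.723·(-0.24531) / (0.5299·(-0.99415)) = +0.17446 rad/s; magnitude 0.17446 rad/s.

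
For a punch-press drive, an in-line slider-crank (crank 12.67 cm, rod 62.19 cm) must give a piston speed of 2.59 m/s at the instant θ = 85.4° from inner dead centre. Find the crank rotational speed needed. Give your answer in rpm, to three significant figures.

193

For an in-line slider-crank, |v_piston| = rω|sinθ|·[1 + r cosθ/√(L² − r² sin²θ)].
With r = 0.1267 m, L = 0.6219 m, θ = 85.4°: the bracketed kinematic factor |dx/dθ| = 0.1284 m.
ω = v/|dx/dθ| = 2.59/0.1284 = 20.171 rad/s.
N = 60ω/(2π) = 192.62 rpm.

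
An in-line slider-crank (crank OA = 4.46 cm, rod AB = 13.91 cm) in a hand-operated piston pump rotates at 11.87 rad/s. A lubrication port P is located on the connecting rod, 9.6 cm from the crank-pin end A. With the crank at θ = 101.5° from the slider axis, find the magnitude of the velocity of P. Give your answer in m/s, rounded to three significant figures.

ω = 11.87 rad/s.  Crank-pin speed |V_A| = rω = 0.5294 m/s, perpendicular to OA.
Rod angle: sinφ = −(r/L) sinθ ⇒ φ = -18.312°; ω_rod = −rω cosθ/√(L²−r²sin²θ) = +0.79925 rad/s.
V_P = V_A + ω_rod × AP, with AP = 0.096 m along the rod.
Components: V_Px = −rω sinθ − a·ω_rod·sinφ = -0.49467 m/s;  V_Py = rω cosθ + a·ω_rod·cosφ = -0.032703 m/s.
|V_P| = √(V_Px² + V_Py²) = 0.49575 m/s.

0.496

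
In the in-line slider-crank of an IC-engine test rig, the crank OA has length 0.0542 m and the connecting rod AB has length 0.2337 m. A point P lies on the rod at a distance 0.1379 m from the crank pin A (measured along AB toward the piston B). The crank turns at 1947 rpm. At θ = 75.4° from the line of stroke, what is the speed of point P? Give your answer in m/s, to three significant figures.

ω = 203.9 rad/s.  Crank-pin speed |V_A| = rω = 11.051 m/s, perpendicular to OA.
Rod angle: sinφ = −(r/L) sinθ ⇒ φ = -12.969°; ω_rod = −rω cosθ/√(L²−r²sin²θ) = -12.231 rad/s.
V_P = V_A + ω_rod × AP, with AP = 0.1379 m along the rod.
Components: V_Px = −rω sinθ − a·ω_rod·sinφ = -11.073 m/s;  V_Py = rω cosθ + a·ω_rod·cosφ = +1.1419 m/s.
|V_P| = √(V_Px² + V_Py²) = 11.131 m/s.

11.1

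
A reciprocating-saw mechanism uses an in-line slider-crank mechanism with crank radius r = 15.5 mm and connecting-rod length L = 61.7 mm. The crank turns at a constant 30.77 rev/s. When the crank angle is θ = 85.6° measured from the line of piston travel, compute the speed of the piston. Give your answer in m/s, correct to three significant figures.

ω = 2π·30.8 = 193.3 rad/s
For an in-line slider-crank, x = r cosθ + √(L² − r² sin²θ), so v = −rω sinθ·[1 + r cosθ/√(L² − r² sin²θ)].
With r = 0.0155 m, L = 0.0617 m, θ = 85.6°: √(L² − r² sin²θ) = 0.059733 m.
v = −0.0155·193.3·0.99705·[1 + 0.0155·0.07672/0.059733] = -3.0473 m/s.
|v| = 3.0473 m/s.

3.05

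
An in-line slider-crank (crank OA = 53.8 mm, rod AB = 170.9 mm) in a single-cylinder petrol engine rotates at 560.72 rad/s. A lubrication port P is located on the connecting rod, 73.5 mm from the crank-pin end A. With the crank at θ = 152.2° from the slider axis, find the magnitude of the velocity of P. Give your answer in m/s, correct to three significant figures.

19.6

ω = 560.7 rad/s.  Crank-pin speed |V_A| = rω = 30.167 m/s, perpendicular to OA.
Rod angle: sinφ = −(r/L) sinθ ⇒ φ = -8.443°; ω_rod = −rω cosθ/√(L²−r²sin²θ) = +157.85 rad/s.
V_P = V_A + ω_rod × AP, with AP = 0.0735 m along the rod.
Components: V_Px = −rω sinθ − a·ω_rod·sinφ = -12.366 m/s;  V_Py = rω cosθ + a·ω_rod·cosφ = -15.208 m/s.
|V_P| = √(V_Px² + V_Py²) = 19.601 m/s.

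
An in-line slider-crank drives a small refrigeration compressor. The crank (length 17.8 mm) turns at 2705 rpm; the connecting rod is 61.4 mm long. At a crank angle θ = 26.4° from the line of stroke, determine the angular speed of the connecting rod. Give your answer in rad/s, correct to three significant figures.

74.2

ω = 283.3 rad/s (converted from 2705 rpm).
The rod makes angle φ with the slider axis where L sinφ = r sinθ; differentiating, L cosφ·φ̇ = r ω cosθ.
L cosφ = √(L² − r² sin²θ) = 0.060888 m.
|ω_rod| = r ω |cosθ| / √(L² − r² sin²θ) = 0.0178·283.3·0.89571/0.060888 = 74.174 rad/s.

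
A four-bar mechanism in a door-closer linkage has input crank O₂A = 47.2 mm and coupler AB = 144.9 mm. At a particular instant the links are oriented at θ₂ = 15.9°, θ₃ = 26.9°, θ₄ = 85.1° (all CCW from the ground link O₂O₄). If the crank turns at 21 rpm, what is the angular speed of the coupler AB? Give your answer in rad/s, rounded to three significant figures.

0.788

ω₂ = 2.199 rad/s (from 21 rpm).
Differentiating the loop-closure r₂e^{iθ₂}+r₃e^{iθ₃}=r₁+r₄e^{iθ₄} gives r₂ω₂e^{iθ₂}+r₃ω₃e^{iθ₃}=r₄ω₄e^{iθ₄}.
Eliminating the other unknown: ω₃ = r₂ω₂ sin(θ₄−θ₂) / [r₃ sin(θ₃−θ₄)].
Numerator sine = +0.93483; denominator sine = -0.84989.
Result = 0.0472·2.199·(+0.93483) / (0.1449·(-0.84989)) = -0.78793 rad/s; magnitude 0.78793 rad/s.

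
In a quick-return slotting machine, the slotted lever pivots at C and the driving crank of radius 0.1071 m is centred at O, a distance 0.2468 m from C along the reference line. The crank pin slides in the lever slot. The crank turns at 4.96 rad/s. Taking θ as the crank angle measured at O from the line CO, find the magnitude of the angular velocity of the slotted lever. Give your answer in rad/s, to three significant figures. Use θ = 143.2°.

ω = 4.96 rad/s
Crank pin A relative to C: A = (d + r cosθ, r sinθ); lever angle φ = atan2(r sinθ, d + r cosθ).
Differentiating tanφ: φ̇ = rω(d cosθ + r)/(d² + r² + 2dr cosθ).
d² + r² + 2dr cosθ = |CA|² = 0.0300503 m²;  d cosθ + r = -0.090521 m.
|ω_lever| = |0.1071·4.96·-0.090521| / 0.0300503 = 1.6002 rad/s.

1.60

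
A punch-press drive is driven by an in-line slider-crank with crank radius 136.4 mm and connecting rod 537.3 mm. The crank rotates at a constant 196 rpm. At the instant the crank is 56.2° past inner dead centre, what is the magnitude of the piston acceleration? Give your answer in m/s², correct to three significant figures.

26.5

ω = 2π·196/60 = 20.53 rad/s
x(θ) = r cosθ + √(L² − r² sin²θ); with ω constant, a = ω²·d²x/dθ².
d²x/dθ² = −r cosθ − r²(cos2θ)/√u − r⁴ sin²2θ/(4u^{3/2}),  u = L² − r² sin²θ = 0.275844 m².
Substituting r = 0.1364 m, L = 0.5373 m, θ = 56.2°: d²x/dθ² = -0.06289 m.
a = ω²·d²x/dθ² = (20.53)²·(-0.06289) = -26.494 m/s²;  |a| = 26.494 m/s².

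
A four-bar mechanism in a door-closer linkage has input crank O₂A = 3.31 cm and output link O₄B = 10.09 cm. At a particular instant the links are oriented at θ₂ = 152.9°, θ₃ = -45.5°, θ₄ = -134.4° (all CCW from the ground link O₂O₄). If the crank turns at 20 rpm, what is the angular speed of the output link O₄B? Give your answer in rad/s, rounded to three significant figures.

ω₂ = 2.094 rad/s (from 20 rpm).
Differentiating the loop-closure r₂e^{iθ₂}+r₃e^{iθ₃}=r₁+r₄e^{iθ₄} gives r₂ω₂e^{iθ₂}+r₃ω₃e^{iθ₃}=r₄ω₄e^{iθ₄}.
Eliminating the other unknown: ω₄ = r₂ω₂ sin(θ₂−θ₃) / [r₄ sin(θ₄−θ₃)].
Numerator sine = -0.31565; denominator sine = -0.99982.
Result = 0.0331·2.094·(-0.31565) / (0.1009·(-0.99982)) = +0.21691 rad/s; magnitude 0.21691 rad/s.

0.217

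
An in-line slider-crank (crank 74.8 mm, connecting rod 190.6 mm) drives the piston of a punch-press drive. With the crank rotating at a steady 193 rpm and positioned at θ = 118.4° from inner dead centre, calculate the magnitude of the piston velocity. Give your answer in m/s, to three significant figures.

1.07

ω = 2π·193/60 = 20.21 rad/s
For an in-line slider-crank, x = r cosθ + √(L² − r² sin²θ), so v = −rω sinθ·[1 + r cosθ/√(L² − r² sin²θ)].
With r = 0.0748 m, L = 0.1906 m, θ = 118.4°: √(L² − r² sin²θ) = 0.17888 m.
v = −0.0748·20.21·0.87965·[1 + 0.0748·-0.47562/0.17888] = -1.0654 m/s.
|v| = 1.0654 m/s.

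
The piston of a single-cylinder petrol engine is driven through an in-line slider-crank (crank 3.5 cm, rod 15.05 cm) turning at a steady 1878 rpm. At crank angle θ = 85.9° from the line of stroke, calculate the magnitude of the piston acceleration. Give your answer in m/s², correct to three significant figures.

ω = 2π·1878/60 = 196.7 rad/s
x(θ) = r cosθ + √(L² − r² sin²θ); with ω constant, a = ω²·d²x/dθ².
d²x/dθ² = −r cosθ − r²(cos2θ)/√u − r⁴ sin²2θ/(4u^{3/2}),  u = L² − r² sin²θ = 0.0214315 m².
Substituting r = 0.035 m, L = 0.1505 m, θ = 85.9°: d²x/dθ² = +0.0057774 m.
a = ω²·d²x/dθ² = (196.7)²·(+0.0057774) = +223.45 m/s²;  |a| = 223.45 m/s².

223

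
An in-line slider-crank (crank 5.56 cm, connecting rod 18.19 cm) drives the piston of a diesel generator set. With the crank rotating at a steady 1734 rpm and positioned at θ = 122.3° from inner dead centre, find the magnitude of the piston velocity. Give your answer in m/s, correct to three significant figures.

ω = 2π·1734/60 = 181.6 rad/s
For an in-line slider-crank, x = r cosθ + √(L² − r² sin²θ), so v = −rω sinθ·[1 + r cosθ/√(L² − r² sin²θ)].
With r = 0.0556 m, L = 0.1819 m, θ = 122.3°: √(L² − r² sin²θ) = 0.17572 m.
v = −0.0556·181.6·0.84526·[1 + 0.0556·-0.53435/0.17572] = -7.091 m/s.
|v| = 7.091 m/s.

7.09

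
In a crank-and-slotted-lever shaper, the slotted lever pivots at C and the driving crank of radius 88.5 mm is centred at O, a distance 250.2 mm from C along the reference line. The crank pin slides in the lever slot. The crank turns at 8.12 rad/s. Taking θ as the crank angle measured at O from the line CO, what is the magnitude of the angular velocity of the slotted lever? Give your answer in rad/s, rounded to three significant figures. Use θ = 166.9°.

4.09

ω = 8.12 rad/s
Crank pin A relative to C: A = (d + r cosθ, r sinθ); lever angle φ = atan2(r sinθ, d + r cosθ).
Differentiating tanφ: φ̇ = rω(d cosθ + r)/(d² + r² + 2dr cosθ).
d² + r² + 2dr cosθ = |CA|² = 0.0272994 m²;  d cosθ + r = -0.15519 m.
|ω_lever| = |0.0885·8.12·-0.15519| / 0.0272994 = 4.0851 rad/s.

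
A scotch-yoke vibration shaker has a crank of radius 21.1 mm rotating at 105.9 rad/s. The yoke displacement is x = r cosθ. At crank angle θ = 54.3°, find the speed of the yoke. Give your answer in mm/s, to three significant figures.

ω = 105.9 rad/s
x = r cosθ ⇒ ẋ = −rω sinθ.
|v| = rω|sinθ| = 0.0211·105.9·|sin 54.3°| = 1.8146 m/s = 1814.6 mm/s.

1810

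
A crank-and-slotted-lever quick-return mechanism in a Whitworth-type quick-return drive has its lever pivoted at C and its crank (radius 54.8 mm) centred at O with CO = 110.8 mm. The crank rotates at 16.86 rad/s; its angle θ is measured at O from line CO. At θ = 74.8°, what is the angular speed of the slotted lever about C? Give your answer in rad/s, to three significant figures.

4.20

ω = 16.86 rad/s
Crank pin A relative to C: A = (d + r cosθ, r sinθ); lever angle φ = atan2(r sinθ, d + r cosθ).
Differentiating tanφ: φ̇ = rω(d cosθ + r)/(d² + r² + 2dr cosθ).
d² + r² + 2dr cosθ = |CA|² = 0.0184636 m²;  d cosθ + r = +0.083851 m.
|ω_lever| = |0.0548·16.86·+0.083851| / 0.0184636 = 4.1959 rad/s.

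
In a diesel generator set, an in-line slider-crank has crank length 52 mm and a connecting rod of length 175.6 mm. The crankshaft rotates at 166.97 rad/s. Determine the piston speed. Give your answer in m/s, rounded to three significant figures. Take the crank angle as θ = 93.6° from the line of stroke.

ω = 167 rad/s
For an in-line slider-crank, x = r cosθ + √(L² − r² sin²θ), so v = −rω sinθ·[1 + r cosθ/√(L² − r² sin²θ)].
With r = 0.052 m, L = 0.1756 m, θ = 93.6°: √(L² − r² sin²θ) = 0.16776 m.
v = −0.052·167·0.99803·[1 + 0.052·-0.06279/0.16776] = -8.4967 m/s.
|v| = 8.4967 m/s.

8.50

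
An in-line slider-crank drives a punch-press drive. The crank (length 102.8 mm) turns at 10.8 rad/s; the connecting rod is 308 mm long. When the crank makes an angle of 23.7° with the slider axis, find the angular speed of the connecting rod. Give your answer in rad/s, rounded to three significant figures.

3.33

ω = 10.8 rad/s
The rod makes angle φ with the slider axis where L sinφ = r sinθ; differentiating, L cosφ·φ̇ = r ω cosθ.
L cosφ = √(L² − r² sin²θ) = 0.30522 m.
|ω_rod| = r ω |cosθ| / √(L² − r² sin²θ) = 0.1028·10.8·0.91566/0.30522 = 3.3308 rad/s.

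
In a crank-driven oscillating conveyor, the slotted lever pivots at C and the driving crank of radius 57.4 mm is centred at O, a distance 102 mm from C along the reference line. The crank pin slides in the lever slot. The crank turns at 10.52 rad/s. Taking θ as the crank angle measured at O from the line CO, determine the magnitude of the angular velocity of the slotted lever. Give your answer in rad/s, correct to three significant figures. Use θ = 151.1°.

ω = 10.52 rad/s
Crank pin A relative to C: A = (d + r cosθ, r sinθ); lever angle φ = atan2(r sinθ, d + r cosθ).
Differentiating tanφ: φ̇ = rω(d cosθ + r)/(d² + r² + 2dr cosθ).
d² + r² + 2dr cosθ = |CA|² = 0.00344742 m²;  d cosθ + r = -0.031897 m.
|ω_lever| = |0.0574·10.52·-0.031897| / 0.00344742 = 5.5871 rad/s.

5.59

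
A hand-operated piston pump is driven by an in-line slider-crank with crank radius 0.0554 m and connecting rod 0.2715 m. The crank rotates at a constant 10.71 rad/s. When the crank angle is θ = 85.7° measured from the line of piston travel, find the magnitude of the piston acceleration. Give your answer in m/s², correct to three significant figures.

0.833

ω = 10.71 rad/s
x(θ) = r cosθ + √(L² − r² sin²θ); with ω constant, a = ω²·d²x/dθ².
d²x/dθ² = −r cosθ − r²(cos2θ)/√u − r⁴ sin²2θ/(4u^{3/2}),  u = L² − r² sin²θ = 0.0706603 m².
Substituting r = 0.0554 m, L = 0.2715 m, θ = 85.7°: d²x/dθ² = +0.0072596 m.
a = ω²·d²x/dθ² = (10.71)²·(+0.0072596) = +0.8327 m/s²;  |a| = 0.8327 m/s².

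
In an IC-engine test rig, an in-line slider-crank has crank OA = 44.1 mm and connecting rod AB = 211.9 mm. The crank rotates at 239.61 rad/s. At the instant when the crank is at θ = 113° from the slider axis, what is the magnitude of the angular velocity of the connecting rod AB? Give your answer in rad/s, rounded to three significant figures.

19.9

ω = 239.6 rad/s
The rod makes angle φ with the slider axis where L sinφ = r sinθ; differentiating, L cosφ·φ̇ = r ω cosθ.
L cosφ = √(L² − r² sin²θ) = 0.20798 m.
|ω_rod| = r ω |cosθ| / √(L² − r² sin²θ) = 0.0441·239.6·0.39073/0.20798 = 19.852 rad/s.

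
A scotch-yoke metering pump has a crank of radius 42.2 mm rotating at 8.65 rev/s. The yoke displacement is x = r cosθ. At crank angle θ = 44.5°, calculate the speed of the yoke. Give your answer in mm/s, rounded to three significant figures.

1610

ω = 54.35 rad/s (from 8.65 rev/s).
x = r cosθ ⇒ ẋ = −rω sinθ.
|v| = rω|sinθ| = 0.0422·54.35·|sin 44.5°| = 1.6076 m/s = 1607.6 mm/s.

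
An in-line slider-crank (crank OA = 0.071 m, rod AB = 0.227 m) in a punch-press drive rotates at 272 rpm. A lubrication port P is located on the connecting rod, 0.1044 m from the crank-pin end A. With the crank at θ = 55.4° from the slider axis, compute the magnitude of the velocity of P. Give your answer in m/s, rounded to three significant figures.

1.91

ω = 28.48 rad/s.  Crank-pin speed |V_A| = rω = 2.0223 m/s, perpendicular to OA.
Rod angle: sinφ = −(r/L) sinθ ⇒ φ = -14.919°; ω_rod = −rω cosθ/√(L²−r²sin²θ) = -5.2354 rad/s.
V_P = V_A + ω_rod × AP, with AP = 0.1044 m along the rod.
Components: V_Px = −rω sinθ − a·ω_rod·sinφ = -1.8054 m/s;  V_Py = rω cosθ + a·ω_rod·cosφ = +0.62023 m/s.
|V_P| = √(V_Px² + V_Py²) = 1.909 m/s.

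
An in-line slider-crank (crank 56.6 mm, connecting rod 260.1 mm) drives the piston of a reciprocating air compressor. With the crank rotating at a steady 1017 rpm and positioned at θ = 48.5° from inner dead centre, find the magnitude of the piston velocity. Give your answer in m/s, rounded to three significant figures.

5.17

ω = 2π·1017/60 = 106.5 rad/s
For an in-line slider-crank, x = r cosθ + √(L² − r² sin²θ), so v = −rω sinθ·[1 + r cosθ/√(L² − r² sin²θ)].
With r = 0.0566 m, L = 0.2601 m, θ = 48.5°: √(L² − r² sin²θ) = 0.25662 m.
v = −0.0566·106.5·0.74896·[1 + 0.0566·0.66262/0.25662] = -5.1744 m/s.
|v| = 5.1744 m/s.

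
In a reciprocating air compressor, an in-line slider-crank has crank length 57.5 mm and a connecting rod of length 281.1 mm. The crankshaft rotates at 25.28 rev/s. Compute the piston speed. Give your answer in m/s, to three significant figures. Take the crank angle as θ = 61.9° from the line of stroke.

8.85

ω = 2π·25.3 = 158.8 rad/s
For an in-line slider-crank, x = r cosθ + √(L² − r² sin²θ), so v = −rω sinθ·[1 + r cosθ/√(L² − r² sin²θ)].
With r = 0.0575 m, L = 0.2811 m, θ = 61.9°: √(L² − r² sin²θ) = 0.27649 m.
v = −0.0575·158.8·0.88213·[1 + 0.0575·0.47101/0.27649] = -8.8459 m/s.
|v| = 8.8459 m/s.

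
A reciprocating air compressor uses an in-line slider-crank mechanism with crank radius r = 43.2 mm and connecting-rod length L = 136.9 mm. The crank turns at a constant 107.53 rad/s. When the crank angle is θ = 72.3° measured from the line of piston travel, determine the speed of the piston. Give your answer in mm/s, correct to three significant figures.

4870

ω = 107.5 rad/s
For an in-line slider-crank, x = r cosθ + √(L² − r² sin²θ), so v = −rω sinθ·[1 + r cosθ/√(L² − r² sin²θ)].
With r = 0.0432 m, L = 0.1369 m, θ = 72.3°: √(L² − r² sin²θ) = 0.13057 m.
v = −0.0432·107.5·0.95266·[1 + 0.0432·0.30403/0.13057] = -4.8706 m/s.
|v| = 4.8706 m/s = 4870.6 mm/s.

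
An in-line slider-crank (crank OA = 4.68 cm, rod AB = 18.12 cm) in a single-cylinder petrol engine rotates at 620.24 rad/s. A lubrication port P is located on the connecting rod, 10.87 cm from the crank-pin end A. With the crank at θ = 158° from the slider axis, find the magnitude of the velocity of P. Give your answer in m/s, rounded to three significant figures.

ω = 620.2 rad/s.  Crank-pin speed |V_A| = rω = 29.027 m/s, perpendicular to OA.
Rod angle: sinφ = −(r/L) sinθ ⇒ φ = -5.552°; ω_rod = −rω cosθ/√(L²−r²sin²θ) = +149.23 rad/s.
V_P = V_A + ω_rod × AP, with AP = 0.1087 m along the rod.
Components: V_Px = −rω sinθ − a·ω_rod·sinφ = -9.3043 m/s;  V_Py = rω cosθ + a·ω_rod·cosφ = -10.768 m/s.
|V_P| = √(V_Px² + V_Py²) = 14.231 m/s.

14.2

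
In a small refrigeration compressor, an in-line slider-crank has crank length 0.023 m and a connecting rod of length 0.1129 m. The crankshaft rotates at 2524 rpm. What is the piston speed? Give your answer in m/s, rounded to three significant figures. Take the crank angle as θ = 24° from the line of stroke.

ω = 2π·2524/60 = 264.3 rad/s
For an in-line slider-crank, x = r cosθ + √(L² − r² sin²θ), so v = −rω sinθ·[1 + r cosθ/√(L² − r² sin²θ)].
With r = 0.023 m, L = 0.1129 m, θ = 24°: √(L² − r² sin²θ) = 0.11251 m.
v = −0.023·264.3·0.40674·[1 + 0.023·0.91355/0.11251] = -2.9344 m/s.
|v| = 2.9344 m/s.

2.93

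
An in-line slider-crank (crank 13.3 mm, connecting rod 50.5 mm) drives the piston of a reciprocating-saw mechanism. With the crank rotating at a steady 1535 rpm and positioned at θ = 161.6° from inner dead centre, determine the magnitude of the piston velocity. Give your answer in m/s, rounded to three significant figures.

ω = 2π·1535/60 = 160.7 rad/s
For an in-line slider-crank, x = r cosθ + √(L² − r² sin²θ), so v = −rω sinθ·[1 + r cosθ/√(L² − r² sin²θ)].
With r = 0.0133 m, L = 0.0505 m, θ = 161.6°: √(L² − r² sin²θ) = 0.050325 m.
v = −0.0133·160.7·0.31565·[1 + 0.0133·-0.94888/0.050325] = -0.5056 m/s.
|v| = 0.5056 m/s.

0.506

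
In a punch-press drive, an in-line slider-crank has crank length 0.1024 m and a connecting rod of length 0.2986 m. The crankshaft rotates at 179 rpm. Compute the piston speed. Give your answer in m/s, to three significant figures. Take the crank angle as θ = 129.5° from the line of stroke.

1.15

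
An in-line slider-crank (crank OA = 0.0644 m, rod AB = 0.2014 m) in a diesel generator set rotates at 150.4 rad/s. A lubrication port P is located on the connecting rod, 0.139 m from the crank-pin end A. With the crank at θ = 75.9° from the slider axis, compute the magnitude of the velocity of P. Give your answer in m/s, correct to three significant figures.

9.95

ω = 150.4 rad/s.  Crank-pin speed |V_A| = rω = 9.6858 m/s, perpendicular to OA.
Rod angle: sinφ = −(r/L) sinθ ⇒ φ = -18.067°; ω_rod = −rω cosθ/√(L²−r²sin²θ) = -12.324 rad/s.
V_P = V_A + ω_rod × AP, with AP = 0.139 m along the rod.
Components: V_Px = −rω sinθ − a·ω_rod·sinφ = -9.9252 m/s;  V_Py = rω cosθ + a·ω_rod·cosφ = +0.73108 m/s.
|V_P| = √(V_Px² + V_Py²) = 9.9521 m/s.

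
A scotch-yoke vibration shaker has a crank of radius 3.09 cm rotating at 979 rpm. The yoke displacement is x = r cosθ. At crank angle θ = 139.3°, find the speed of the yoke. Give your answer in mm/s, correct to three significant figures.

ω = 102.5 rad/s (from 979 rpm).
x = r cosθ ⇒ ẋ = −rω sinθ.
|v| = rω|sinθ| = 0.0309·102.5·|sin 139.3°| = 2.0658 m/s = 2065.8 mm/s.

2070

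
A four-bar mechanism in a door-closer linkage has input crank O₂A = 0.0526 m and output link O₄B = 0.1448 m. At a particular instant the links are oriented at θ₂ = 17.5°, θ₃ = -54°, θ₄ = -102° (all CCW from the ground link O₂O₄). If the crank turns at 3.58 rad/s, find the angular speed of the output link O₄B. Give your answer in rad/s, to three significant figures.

1.66

ω₂ = 3.58 rad/s
Differentiating the loop-closure r₂e^{iθ₂}+r₃e^{iθ₃}=r₁+r₄e^{iθ₄} gives r₂ω₂e^{iθ₂}+r₃ω₃e^{iθ₃}=r₄ω₄e^{iθ₄}.
Eliminating the other unknown: ω₄ = r₂ω₂ sin(θ₂−θ₃) / [r₄ sin(θ₄−θ₃)].
Numerator sine = +0.94832; denominator sine = -0.74314.
Result = 0.0526·3.58·(+0.94832) / (0.1448·(-0.74314)) = -1.6595 rad/s; magnitude 1.6595 rad/s.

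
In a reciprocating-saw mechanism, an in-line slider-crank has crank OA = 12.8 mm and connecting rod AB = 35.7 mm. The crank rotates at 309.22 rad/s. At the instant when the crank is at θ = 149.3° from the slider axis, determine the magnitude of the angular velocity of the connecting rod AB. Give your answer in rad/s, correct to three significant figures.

97.0

ω = 309.2 rad/s
The rod makes angle φ with the slider axis where L sinφ = r sinθ; differentiating, L cosφ·φ̇ = r ω cosθ.
L cosφ = √(L² − r² sin²θ) = 0.035097 m.
|ω_rod| = r ω |cosθ| / √(L² − r² sin²θ) = 0.0128·309.2·0.85985/0.035097 = 96.969 rad/s.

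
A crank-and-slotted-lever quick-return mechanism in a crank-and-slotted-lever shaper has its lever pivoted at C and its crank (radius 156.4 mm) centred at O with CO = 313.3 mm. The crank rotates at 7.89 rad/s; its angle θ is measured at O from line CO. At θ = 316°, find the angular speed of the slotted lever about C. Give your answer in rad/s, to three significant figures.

ω = 7.89 rad/s
Crank pin A relative to C: A = (d + r cosθ, r sinθ); lever angle φ = atan2(r sinθ, d + r cosθ).
Differentiating tanφ: φ̇ = rω(d cosθ + r)/(d² + r² + 2dr cosθ).
d² + r² + 2dr cosθ = |CA|² = 0.193113 m²;  d cosθ + r = +0.38177 m.
|ω_lever| = |0.1564·7.89·+0.38177| / 0.193113 = 2.4395 rad/s.

2.44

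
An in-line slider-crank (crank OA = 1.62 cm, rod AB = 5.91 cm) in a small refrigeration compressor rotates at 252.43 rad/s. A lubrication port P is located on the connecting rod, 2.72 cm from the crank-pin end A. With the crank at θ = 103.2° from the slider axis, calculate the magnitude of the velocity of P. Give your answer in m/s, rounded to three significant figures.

ω = 252.4 rad/s.  Crank-pin speed |V_A| = rω = 4.0894 m/s, perpendicular to OA.
Rod angle: sinφ = −(r/L) sinθ ⇒ φ = -15.478°; ω_rod = −rω cosθ/√(L²−r²sin²θ) = +16.395 rad/s.
V_P = V_A + ω_rod × AP, with AP = 0.0272 m along the rod.
Components: V_Px = −rω sinθ − a·ω_rod·sinφ = -3.8623 m/s;  V_Py = rω cosθ + a·ω_rod·cosφ = -0.50404 m/s.
|V_P| = √(V_Px² + V_Py²) = 3.8951 m/s.

3.90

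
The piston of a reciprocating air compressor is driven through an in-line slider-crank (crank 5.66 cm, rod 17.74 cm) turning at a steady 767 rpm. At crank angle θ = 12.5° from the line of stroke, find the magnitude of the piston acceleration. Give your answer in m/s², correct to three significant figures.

ω = 2π·767/60 = 80.32 rad/s
x(θ) = r cosθ + √(L² − r² sin²θ); with ω constant, a = ω²·d²x/dθ².
d²x/dθ² = −r cosθ − r²(cos2θ)/√u − r⁴ sin²2θ/(4u^{3/2}),  u = L² − r² sin²θ = 0.0313207 m².
Substituting r = 0.0566 m, L = 0.1774 m, θ = 12.5°: d²x/dθ² = -0.071747 m.
a = ω²·d²x/dθ² = (80.32)²·(-0.071747) = -462.86 m/s²;  |a| = 462.86 m/s².

463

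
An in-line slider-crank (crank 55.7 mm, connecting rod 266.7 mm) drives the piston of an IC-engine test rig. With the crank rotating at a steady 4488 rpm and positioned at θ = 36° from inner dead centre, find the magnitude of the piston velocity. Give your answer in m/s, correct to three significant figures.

18.0

ω = 2π·4488/60 = 470 rad/s
For an in-line slider-crank, x = r cosθ + √(L² − r² sin²θ), so v = −rω sinθ·[1 + r cosθ/√(L² − r² sin²θ)].
With r = 0.0557 m, L = 0.2667 m, θ = 36°: √(L² − r² sin²θ) = 0.26468 m.
v = −0.0557·470·0.58779·[1 + 0.0557·0.80902/0.26468] = -18.007 m/s.
|v| = 18.007 m/s.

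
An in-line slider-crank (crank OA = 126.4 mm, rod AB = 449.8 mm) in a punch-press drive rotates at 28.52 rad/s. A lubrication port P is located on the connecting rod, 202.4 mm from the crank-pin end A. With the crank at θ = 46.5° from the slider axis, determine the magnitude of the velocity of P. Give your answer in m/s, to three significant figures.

3.16

ω = 28.52 rad/s.  Crank-pin speed |V_A| = rω = 3.6049 m/s, perpendicular to OA.
Rod angle: sinφ = −(r/L) sinθ ⇒ φ = -11.762°; ω_rod = −rω cosθ/√(L²−r²sin²θ) = -5.6351 rad/s.
V_P = V_A + ω_rod × AP, with AP = 0.2024 m along the rod.
Components: V_Px = −rω sinθ − a·ω_rod·sinφ = -2.8474 m/s;  V_Py = rω cosθ + a·ω_rod·cosφ = +1.3649 m/s.
|V_P| = √(V_Px² + V_Py²) = 3.1576 m/s.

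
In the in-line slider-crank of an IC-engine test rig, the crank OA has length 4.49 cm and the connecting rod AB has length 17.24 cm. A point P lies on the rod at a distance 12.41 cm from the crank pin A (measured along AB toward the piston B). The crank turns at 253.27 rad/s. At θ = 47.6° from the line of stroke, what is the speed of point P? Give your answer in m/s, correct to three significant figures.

ω = 253.3 rad/s.  Crank-pin speed |V_A| = rω = 11.372 m/s, perpendicular to OA.
Rod angle: sinφ = −(r/L) sinθ ⇒ φ = -11.088°; ω_rod = −rω cosθ/√(L²−r²sin²θ) = -45.324 rad/s.
V_P = V_A + ω_rod × AP, with AP = 0.1241 m along the rod.
Components: V_Px = −rω sinθ − a·ω_rod·sinφ = -9.4794 m/s;  V_Py = rω cosθ + a·ω_rod·cosφ = +2.1483 m/s.
|V_P| = √(V_Px² + V_Py²) = 9.7197 m/s.

9.72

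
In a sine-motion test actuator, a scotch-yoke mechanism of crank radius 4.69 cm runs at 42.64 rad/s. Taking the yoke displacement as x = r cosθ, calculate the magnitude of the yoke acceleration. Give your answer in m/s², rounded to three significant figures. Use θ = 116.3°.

37.8

ω = 42.64 rad/s
x = r cosθ ⇒ ẍ = −rω² cosθ (ω constant).
|a| = rω²|cosθ| = 0.0469·(42.64)²·|cos 116.3°| = 37.782 m/s².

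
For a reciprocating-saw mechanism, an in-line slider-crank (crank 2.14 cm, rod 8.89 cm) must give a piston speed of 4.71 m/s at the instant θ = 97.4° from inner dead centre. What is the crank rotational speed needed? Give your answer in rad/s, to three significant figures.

229

For an in-line slider-crank, |v_piston| = rω|sinθ|·[1 + r cosθ/√(L² − r² sin²θ)].
With r = 0.0214 m, L = 0.0889 m, θ = 97.4°: the bracketed kinematic factor |dx/dθ| = 0.020544 m.
ω = v/|dx/dθ| = 4.71/0.020544 = 229.26 rad/s.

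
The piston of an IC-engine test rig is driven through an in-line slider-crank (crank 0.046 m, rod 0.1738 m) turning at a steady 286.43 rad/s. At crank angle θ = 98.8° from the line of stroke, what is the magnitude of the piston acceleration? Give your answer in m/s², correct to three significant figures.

1560

ω = 286.4 rad/s
x(θ) = r cosθ + √(L² − r² sin²θ); with ω constant, a = ω²·d²x/dθ².
d²x/dθ² = −r cosθ − r²(cos2θ)/√u − r⁴ sin²2θ/(4u^{3/2}),  u = L² − r² sin²θ = 0.02814 m².
Substituting r = 0.046 m, L = 0.1738 m, θ = 98.8°: d²x/dθ² = +0.019039 m.
a = ω²·d²x/dθ² = (286.4)²·(+0.019039) = +1562 m/s²;  |a| = 1562 m/s².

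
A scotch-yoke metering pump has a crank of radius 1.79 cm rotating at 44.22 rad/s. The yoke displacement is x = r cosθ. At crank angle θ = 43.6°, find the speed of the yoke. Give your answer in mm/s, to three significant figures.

ω = 44.22 rad/s
x = r cosθ ⇒ ẋ = −rω sinθ.
|v| = rω|sinθ| = 0.0179·44.22·|sin 43.6°| = 0.54586 m/s = 545.86 mm/s.

546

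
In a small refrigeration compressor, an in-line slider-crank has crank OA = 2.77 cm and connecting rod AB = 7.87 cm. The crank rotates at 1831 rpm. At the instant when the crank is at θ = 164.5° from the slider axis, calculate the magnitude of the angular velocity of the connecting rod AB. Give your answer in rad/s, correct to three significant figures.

ω = 191.7 rad/s (converted from 1831 rpm).
The rod makes angle φ with the slider axis where L sinφ = r sinθ; differentiating, L cosφ·φ̇ = r ω cosθ.
L cosφ = √(L² − r² sin²θ) = 0.078351 m.
|ω_rod| = r ω |cosθ| / √(L² − r² sin²θ) = 0.0277·191.7·0.96363/0.078351 = 65.322 rad/s.

65.3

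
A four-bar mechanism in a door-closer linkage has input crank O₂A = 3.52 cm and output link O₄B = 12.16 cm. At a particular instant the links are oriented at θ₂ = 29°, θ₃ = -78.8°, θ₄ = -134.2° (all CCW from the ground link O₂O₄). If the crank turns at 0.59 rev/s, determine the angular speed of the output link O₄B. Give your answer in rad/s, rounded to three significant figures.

ω₂ = 3.707 rad/s (from 0.59 rev/s).
Differentiating the loop-closure r₂e^{iθ₂}+r₃e^{iθ₃}=r₁+r₄e^{iθ₄} gives r₂ω₂e^{iθ₂}+r₃ω₃e^{iθ₃}=r₄ω₄e^{iθ₄}.
Eliminating the other unknown: ω₄ = r₂ω₂ sin(θ₂−θ₃) / [r₄ sin(θ₄−θ₃)].
Numerator sine = +0.95213; denominator sine = -0.82314.
Result = 0.0352·3.707·(+0.95213) / (0.1216·(-0.82314)) = -1.2413 rad/s; magnitude 1.2413 rad/s.

1.24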